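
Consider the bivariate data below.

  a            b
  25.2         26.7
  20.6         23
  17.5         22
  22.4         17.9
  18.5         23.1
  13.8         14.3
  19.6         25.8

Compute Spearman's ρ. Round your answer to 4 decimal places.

Rank a: 7, 5, 2, 6, 3, 1, 4
Rank b: 7, 4, 3, 2, 5, 1, 6
d = rank(a) − rank(b): 0, 1, -1, 4, -2, 0, -2; Σd² = 26
ρ = 1 − 6Σd² / [n(n²−1)] = 1 − 6×26 / (7×48) = 1 − 156/336 ≈ 0.5357

0.5357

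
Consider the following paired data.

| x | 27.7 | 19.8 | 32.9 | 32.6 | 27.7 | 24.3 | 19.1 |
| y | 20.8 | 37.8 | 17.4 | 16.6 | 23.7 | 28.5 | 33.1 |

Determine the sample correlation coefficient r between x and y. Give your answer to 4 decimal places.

n = 7, Σx = 184.1, Σy = 177.9, Σx² = 5027.09, Σy² = 4909.35, Σxy = 4419.47
nΣxy − ΣxΣy = 30936.29 − 32751.39 = -1815.1
nΣx² − (Σx)² = 35189.63 − 33892.81 = 1296.82; nΣy² − (Σy)² = 34365.45 − 31648.41 = 2717.04
r = -1815.1 / √(1296.82 × 2717.04) = -1815.1 / 1877.1020 ≈ -0.9670

-0.9670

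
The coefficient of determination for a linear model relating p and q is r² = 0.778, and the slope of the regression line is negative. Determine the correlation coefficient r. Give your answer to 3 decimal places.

|r| = √0.778 = 0.882
The association is negative, so r = −0.882.

-0.882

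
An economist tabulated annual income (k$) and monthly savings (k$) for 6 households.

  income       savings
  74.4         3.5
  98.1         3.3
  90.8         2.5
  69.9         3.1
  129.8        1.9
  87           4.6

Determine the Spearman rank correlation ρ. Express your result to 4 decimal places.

-0.4857

Rank income: 2, 5, 4, 1, 6, 3
Rank savings: 5, 4, 2, 3, 1, 6
d = rank(income) − rank(savings): -3, 1, 2, -2, 5, -3; Σd² = 52
ρ = 1 − 6Σd² / [n(n²−1)] = 1 − 6×52 / (6×35) = 1 − 312/210 ≈ -0.4857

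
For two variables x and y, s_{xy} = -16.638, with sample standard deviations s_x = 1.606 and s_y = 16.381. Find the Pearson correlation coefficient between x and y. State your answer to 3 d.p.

r = Cov(x,y) / (s_x · s_y) = -16.638 / (1.606 × 16.381)
  = -16.638 / 26.3079 ≈ -0.632

-0.632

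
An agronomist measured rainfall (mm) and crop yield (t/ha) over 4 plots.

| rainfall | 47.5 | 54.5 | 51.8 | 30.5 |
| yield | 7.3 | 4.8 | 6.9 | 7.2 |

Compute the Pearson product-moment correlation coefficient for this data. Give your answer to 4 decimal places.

-0.5718

n = 4, Σx = 184.3, Σy = 26.2, Σx² = 8839.99, Σy² = 175.78, Σxy = 1185.37
nΣxy − ΣxΣy = 4741.48 − 4828.66 = -87.18
nΣx² − (Σx)² = 35359.96 − 33966.49 = 1393.47; nΣy² − (Σy)² = 703.12 − 686.44 = 16.68
r = -87.18 / √(1393.47 × 16.68) = -87.18 / 152.4568 ≈ -0.5718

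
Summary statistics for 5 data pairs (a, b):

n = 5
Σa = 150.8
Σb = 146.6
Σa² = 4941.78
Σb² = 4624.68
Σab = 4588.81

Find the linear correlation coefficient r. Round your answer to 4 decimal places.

r = (nΣab − ΣaΣb) / √[(nΣa² − (Σa)²)(nΣb² − (Σb)²)]
Numerator: 5×4588.81 − 150.8×146.6 = 836.77
Denominator: √[(24708.9 − 22740.64)(23123.4 − 21491.56)] = √[1968.26 × 1631.84] = 1792.1734
r = 836.77 / 1792.1734 ≈ 0.4669

0.4669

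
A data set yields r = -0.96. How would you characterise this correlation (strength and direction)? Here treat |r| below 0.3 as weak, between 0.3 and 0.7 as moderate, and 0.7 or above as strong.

strong negative

r = -0.96 < 0 so the relationship is negative.
|r| = 0.96, which falls in the strong range.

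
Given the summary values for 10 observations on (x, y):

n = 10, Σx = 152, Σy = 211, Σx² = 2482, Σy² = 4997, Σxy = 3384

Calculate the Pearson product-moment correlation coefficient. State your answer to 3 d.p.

0.578

r = (nΣxy − ΣxΣy) / √[(nΣx² − (Σx)²)(nΣy² − (Σy)²)]
Numerator: 10×3384 − 152×211 = 1768
Denominator: √[(24820 − 23104)(49970 − 44521)] = √[1716 × 5449] = 3057.8561
r = 1768 / 3057.8561 ≈ 0.578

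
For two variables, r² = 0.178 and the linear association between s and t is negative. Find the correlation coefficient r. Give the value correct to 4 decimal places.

|r| = √0.178 = 0.4219
The association is negative, so r = −0.4219.

-0.4219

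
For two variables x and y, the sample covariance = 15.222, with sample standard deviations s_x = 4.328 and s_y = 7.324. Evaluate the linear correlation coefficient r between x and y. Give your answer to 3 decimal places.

0.480

r = Cov(x,y) / (s_x · s_y) = 15.222 / (4.328 × 7.324)
  = 15.222 / 31.6983 ≈ 0.480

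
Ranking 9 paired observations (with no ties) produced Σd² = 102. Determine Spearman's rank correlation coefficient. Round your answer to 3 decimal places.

ρ = 1 − 6Σd² / [n(n²−1)] = 1 − 6×102 / (9×80)
  = 1 − 612/720 = 1 − 0.8500 ≈ 0.150

0.150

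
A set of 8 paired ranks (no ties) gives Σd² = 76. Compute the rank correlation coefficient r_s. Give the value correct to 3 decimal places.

ρ = 1 − 6Σd² / [n(n²−1)] = 1 − 6×76 / (8×63)
  = 1 − 456/504 = 1 − 0.9048 ≈ 0.095

0.095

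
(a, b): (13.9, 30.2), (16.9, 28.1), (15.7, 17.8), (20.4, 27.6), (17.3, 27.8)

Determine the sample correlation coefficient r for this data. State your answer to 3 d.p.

0.079

n = 5, Σa = 84.2, Σb = 131.5, Σa² = 1440.76, Σb² = 3553.09, Σab = 2218.11
nΣab − ΣaΣb = 11090.55 − 11072.3 = 18.25
nΣa² − (Σa)² = 7203.8 − 7089.64 = 114.16; nΣb² − (Σb)² = 17765.45 − 17292.25 = 473.2
r = 18.25 / √(114.16 × 473.2) = 18.25 / 232.4231 ≈ 0.079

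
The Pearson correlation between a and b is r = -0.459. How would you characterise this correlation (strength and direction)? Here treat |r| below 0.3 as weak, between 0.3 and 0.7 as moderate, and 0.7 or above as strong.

r = -0.459 < 0 so the relationship is negative.
|r| = 0.459, which falls in the moderate range.

moderate negative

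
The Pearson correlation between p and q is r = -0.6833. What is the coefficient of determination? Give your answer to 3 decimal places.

r² = (-0.6833)² = 0.467

0.467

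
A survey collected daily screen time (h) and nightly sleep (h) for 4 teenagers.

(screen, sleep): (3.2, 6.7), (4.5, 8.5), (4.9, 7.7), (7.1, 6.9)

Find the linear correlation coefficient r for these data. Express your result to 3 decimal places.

n = 4, Σx = 19.7, Σy = 29.8, Σx² = 104.91, Σy² = 224.04, Σxy = 146.41
nΣxy − ΣxΣy = 585.64 − 587.06 = -1.42
nΣx² − (Σx)² = 419.64 − 388.09 = 31.55; nΣy² − (Σy)² = 896.16 − 888.04 = 8.12
r = -1.42 / √(31.55 × 8.12) = -1.42 / 16.0058 ≈ -0.089

-0.089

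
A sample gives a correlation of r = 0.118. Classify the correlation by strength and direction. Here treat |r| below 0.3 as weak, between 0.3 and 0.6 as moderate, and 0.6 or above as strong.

r = 0.118 > 0 so the relationship is positive.
|r| = 0.118, which falls in the weak range.

weak positive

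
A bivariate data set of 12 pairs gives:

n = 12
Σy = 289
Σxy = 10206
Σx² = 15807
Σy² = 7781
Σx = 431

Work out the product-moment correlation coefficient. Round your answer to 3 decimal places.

-0.336

r = (nΣxy − ΣxΣy) / √[(nΣx² − (Σx)²)(nΣy² − (Σy)²)]
Numerator: 12×10206 − 431×289 = -2087
Denominator: √[(189684 − 185761)(93372 − 83521)] = √[3923 × 9851] = 6216.5483
r = -2087 / 6216.5483 ≈ -0.336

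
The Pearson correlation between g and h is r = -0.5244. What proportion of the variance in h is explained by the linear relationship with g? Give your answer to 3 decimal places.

r² = (-0.5244)² = 0.275

0.275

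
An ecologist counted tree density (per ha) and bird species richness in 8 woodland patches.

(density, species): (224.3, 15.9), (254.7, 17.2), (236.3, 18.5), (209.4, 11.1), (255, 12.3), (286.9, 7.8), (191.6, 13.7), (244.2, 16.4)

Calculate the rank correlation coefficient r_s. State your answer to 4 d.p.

-0.1429

Rank density: 3, 6, 4, 2, 7, 8, 1, 5
Rank species: 5, 7, 8, 2, 3, 1, 4, 6
d = rank(density) − rank(species): -2, -1, -4, 0, 4, 7, -3, -1; Σd² = 96
ρ = 1 − 6Σd² / [n(n²−1)] = 1 − 6×96 / (8×63) = 1 − 576/504 ≈ -0.1429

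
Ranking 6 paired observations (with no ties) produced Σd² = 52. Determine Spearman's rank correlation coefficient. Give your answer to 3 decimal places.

ρ = 1 − 6Σd² / [n(n²−1)] = 1 − 6×52 / (6×35)
  = 1 − 312/210 = 1 − 1.4857 ≈ -0.486

-0.486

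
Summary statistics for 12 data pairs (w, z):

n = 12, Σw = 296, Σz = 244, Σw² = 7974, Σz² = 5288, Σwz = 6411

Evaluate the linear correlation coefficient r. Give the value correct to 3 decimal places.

0.837

r = (nΣwz − ΣwΣz) / √[(nΣw² − (Σw)²)(nΣz² − (Σz)²)]
Numerator: 12×6411 − 296×244 = 4708
Denominator: √[(95688 − 87616)(63456 − 59536)] = √[8072 × 3920] = 5625.1436
r = 4708 / 5625.1436 ≈ 0.837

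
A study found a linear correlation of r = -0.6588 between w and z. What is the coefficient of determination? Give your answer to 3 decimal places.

r² = (-0.6588)² = 0.434

0.434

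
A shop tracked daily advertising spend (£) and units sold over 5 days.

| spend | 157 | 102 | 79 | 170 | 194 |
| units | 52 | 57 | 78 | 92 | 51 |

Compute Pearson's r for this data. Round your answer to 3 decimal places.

-0.188

n = 5, Σx = 702, Σy = 330, Σx² = 107830, Σy² = 23102, Σxy = 45674
nΣxy − ΣxΣy = 228370 − 231660 = -3290
nΣx² − (Σx)² = 539150 − 492804 = 46346; nΣy² − (Σy)² = 115510 − 108900 = 6610
r = -3290 / √(46346 × 6610) = -3290 / 17502.7729 ≈ -0.188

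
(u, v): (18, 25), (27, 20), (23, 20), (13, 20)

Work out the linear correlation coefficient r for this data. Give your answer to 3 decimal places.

-0.247

n = 4, Σu = 81, Σv = 85, Σu² = 1751, Σv² = 1825, Σuv = 1710
nΣuv − ΣuΣv = 6840 − 6885 = -45
nΣu² − (Σu)² = 7004 − 6561 = 443; nΣv² − (Σv)² = 7300 − 7225 = 75
r = -45 / √(443 × 75) = -45 / 182.2773 ≈ -0.247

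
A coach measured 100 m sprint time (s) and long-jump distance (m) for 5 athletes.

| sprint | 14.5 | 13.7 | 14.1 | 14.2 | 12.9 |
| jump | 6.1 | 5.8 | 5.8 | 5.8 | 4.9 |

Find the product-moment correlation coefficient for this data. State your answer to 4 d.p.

0.9495

n = 5, Σx = 69.4, Σy = 28.4, Σx² = 964.8, Σy² = 162.14, Σxy = 395.26
nΣxy − ΣxΣy = 1976.3 − 1970.96 = 5.34
nΣx² − (Σx)² = 4824 − 4816.36 = 7.64; nΣy² − (Σy)² = 810.7 − 806.56 = 4.14
r = 5.34 / √(7.64 × 4.14) = 5.34 / 5.6240 ≈ 0.9495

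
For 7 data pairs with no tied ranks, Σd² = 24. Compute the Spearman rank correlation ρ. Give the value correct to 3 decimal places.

ρ = 1 − 6Σd² / [n(n²−1)] = 1 − 6×24 / (7×48)
  = 1 − 144/336 = 1 − 0.4286 ≈ 0.571

0.571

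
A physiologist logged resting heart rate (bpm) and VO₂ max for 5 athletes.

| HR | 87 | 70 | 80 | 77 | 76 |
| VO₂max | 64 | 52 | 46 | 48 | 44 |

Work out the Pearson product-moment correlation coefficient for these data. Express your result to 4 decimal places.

n = 5, Σx = 390, Σy = 254, Σx² = 30574, Σy² = 13156, Σxy = 19928
nΣxy − ΣxΣy = 99640 − 99060 = 580
nΣx² − (Σx)² = 152870 − 152100 = 770; nΣy² − (Σy)² = 65780 − 64516 = 1264
r = 580 / √(770 × 1264) = 580 / 986.5495 ≈ 0.5879

0.5879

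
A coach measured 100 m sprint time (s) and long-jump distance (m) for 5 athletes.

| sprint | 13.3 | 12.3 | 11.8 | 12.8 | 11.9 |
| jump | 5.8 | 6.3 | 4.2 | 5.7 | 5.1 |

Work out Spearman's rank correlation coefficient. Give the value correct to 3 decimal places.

Rank sprint: 5, 3, 1, 4, 2
Rank jump: 4, 5, 1, 3, 2
d = rank(sprint) − rank(jump): 1, -2, 0, 1, 0; Σd² = 6
ρ = 1 − 6Σd² / [n(n²−1)] = 1 − 6×6 / (5×24) = 1 − 36/120 ≈ 0.700

0.700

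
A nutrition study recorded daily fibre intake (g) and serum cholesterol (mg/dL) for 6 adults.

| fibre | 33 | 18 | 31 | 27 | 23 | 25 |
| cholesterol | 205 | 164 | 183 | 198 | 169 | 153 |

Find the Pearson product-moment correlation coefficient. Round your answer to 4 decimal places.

0.7187

n = 6, Σx = 157, Σy = 1072, Σx² = 4257, Σy² = 193584, Σxy = 28448
nΣxy − ΣxΣy = 170688 − 168304 = 2384
nΣx² − (Σx)² = 25542 − 24649 = 893; nΣy² − (Σy)² = 1161504 − 1149184 = 12320
r = 2384 / √(893 × 12320) = 2384 / 3316.8901 ≈ 0.7187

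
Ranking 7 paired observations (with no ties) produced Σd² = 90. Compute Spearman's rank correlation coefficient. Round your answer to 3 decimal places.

-0.607

ρ = 1 − 6Σd² / [n(n²−1)] = 1 − 6×90 / (7×48)
  = 1 − 540/336 = 1 − 1.6071 ≈ -0.607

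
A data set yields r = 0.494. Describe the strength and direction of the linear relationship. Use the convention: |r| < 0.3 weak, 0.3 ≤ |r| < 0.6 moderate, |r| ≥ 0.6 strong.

r = 0.494 > 0 so the relationship is positive.
|r| = 0.494, which falls in the moderate range.

moderate positive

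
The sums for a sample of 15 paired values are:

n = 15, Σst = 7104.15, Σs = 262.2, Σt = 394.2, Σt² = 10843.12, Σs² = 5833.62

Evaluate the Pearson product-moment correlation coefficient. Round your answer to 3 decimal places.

0.275

r = (nΣst − ΣsΣt) / √[(nΣs² − (Σs)²)(nΣt² − (Σt)²)]
Numerator: 15×7104.15 − 262.2×394.2 = 3203.01
Denominator: √[(87504.3 − 68748.84)(162646.8 − 155393.64)] = √[18755.46 × 7253.16] = 11663.4623
r = 3203.01 / 11663.4623 ≈ 0.275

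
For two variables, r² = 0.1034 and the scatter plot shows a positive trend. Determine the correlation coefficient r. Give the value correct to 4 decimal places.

0.3216

|r| = √0.1034 = 0.3216
The association is positive, so r = 0.3216.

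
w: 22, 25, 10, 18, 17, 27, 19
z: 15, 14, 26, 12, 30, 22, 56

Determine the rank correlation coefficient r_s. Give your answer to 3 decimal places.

Rank w: 5, 6, 1, 3, 2, 7, 4
Rank z: 3, 2, 5, 1, 6, 4, 7
d = rank(w) − rank(z): 2, 4, -4, 2, -4, 3, -3; Σd² = 74
ρ = 1 − 6Σd² / [n(n²−1)] = 1 − 6×74 / (7×48) = 1 − 444/336 ≈ -0.321

-0.321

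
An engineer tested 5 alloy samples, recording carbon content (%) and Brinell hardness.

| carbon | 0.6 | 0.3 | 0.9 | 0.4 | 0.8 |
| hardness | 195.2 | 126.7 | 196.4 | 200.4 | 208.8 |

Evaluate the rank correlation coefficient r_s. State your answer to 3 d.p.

0.500

Rank carbon: 3, 1, 5, 2, 4
Rank hardness: 2, 1, 3, 4, 5
d = rank(carbon) − rank(hardness): 1, 0, 2, -2, -1; Σd² = 10
ρ = 1 − 6Σd² / [n(n²−1)] = 1 − 6×10 / (5×24) = 1 − 60/120 ≈ 0.500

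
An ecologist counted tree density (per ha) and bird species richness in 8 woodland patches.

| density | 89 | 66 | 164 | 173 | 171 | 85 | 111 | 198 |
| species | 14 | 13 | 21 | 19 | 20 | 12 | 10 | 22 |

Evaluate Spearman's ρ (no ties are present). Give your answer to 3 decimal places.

Rank density: 3, 1, 5, 7, 6, 2, 4, 8
Rank species: 4, 3, 7, 5, 6, 2, 1, 8
d = rank(density) − rank(species): -1, -2, -2, 2, 0, 0, 3, 0; Σd² = 22
ρ = 1 − 6Σd² / [n(n²−1)] = 1 − 6×22 / (8×63) = 1 − 132/504 ≈ 0.738

0.738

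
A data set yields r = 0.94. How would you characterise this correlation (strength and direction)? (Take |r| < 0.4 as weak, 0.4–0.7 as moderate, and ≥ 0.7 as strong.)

strong positive

r = 0.94 > 0 so the relationship is positive.
|r| = 0.94, which falls in the strong range.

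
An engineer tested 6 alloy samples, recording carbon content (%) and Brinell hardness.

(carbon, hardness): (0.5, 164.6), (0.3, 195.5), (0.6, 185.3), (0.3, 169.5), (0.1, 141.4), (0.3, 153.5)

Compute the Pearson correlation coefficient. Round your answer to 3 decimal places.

n = 6, Σx = 2.1, Σy = 1009.8, Σx² = 0.89, Σy² = 171935.96, Σxy = 363.17
nΣxy − ΣxΣy = 2179.02 − 2120.58 = 58.44
nΣx² − (Σx)² = 5.34 − 4.41 = 0.93; nΣy² − (Σy)² = 1031615.76 − 1019696.04 = 11919.72
r = 58.44 / √(0.93 × 11919.72) = 58.44 / 105.2869 ≈ 0.555

0.555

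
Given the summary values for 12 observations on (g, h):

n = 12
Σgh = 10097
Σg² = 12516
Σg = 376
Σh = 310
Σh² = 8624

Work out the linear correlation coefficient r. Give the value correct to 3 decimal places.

0.570

r = (nΣgh − ΣgΣh) / √[(nΣg² − (Σg)²)(nΣh² − (Σh)²)]
Numerator: 12×10097 − 376×310 = 4604
Denominator: √[(150192 − 141376)(103488 − 96100)] = √[8816 × 7388] = 8070.4776
r = 4604 / 8070.4776 ≈ 0.570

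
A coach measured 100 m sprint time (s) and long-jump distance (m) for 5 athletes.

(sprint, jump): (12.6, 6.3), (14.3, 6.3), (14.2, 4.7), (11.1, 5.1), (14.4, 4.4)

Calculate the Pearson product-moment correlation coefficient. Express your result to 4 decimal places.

-0.1542

n = 5, Σx = 66.6, Σy = 26.8, Σx² = 895.46, Σy² = 146.84, Σxy = 356.18
nΣxy − ΣxΣy = 1780.9 − 1784.88 = -3.98
nΣx² − (Σx)² = 4477.3 − 4435.56 = 41.74; nΣy² − (Σy)² = 734.2 − 718.24 = 15.96
r = -3.98 / √(41.74 × 15.96) = -3.98 / 25.8103 ≈ -0.1542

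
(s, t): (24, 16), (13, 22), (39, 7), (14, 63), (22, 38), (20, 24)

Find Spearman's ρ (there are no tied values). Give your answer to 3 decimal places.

-0.600

Rank s: 5, 1, 6, 2, 4, 3
Rank t: 2, 3, 1, 6, 5, 4
d = rank(s) − rank(t): 3, -2, 5, -4, -1, -1; Σd² = 56
ρ = 1 − 6Σd² / [n(n²−1)] = 1 − 6×56 / (6×35) = 1 − 336/210 ≈ -0.600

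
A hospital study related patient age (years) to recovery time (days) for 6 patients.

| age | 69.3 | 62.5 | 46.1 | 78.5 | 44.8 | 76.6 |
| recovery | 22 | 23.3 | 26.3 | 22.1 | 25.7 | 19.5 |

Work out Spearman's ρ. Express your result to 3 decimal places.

-0.771

Rank age: 4, 3, 2, 6, 1, 5
Rank recovery: 2, 4, 6, 3, 5, 1
d = rank(age) − rank(recovery): 2, -1, -4, 3, -4, 4; Σd² = 62
ρ = 1 − 6Σd² / [n(n²−1)] = 1 − 6×62 / (6×35) = 1 − 372/210 ≈ -0.771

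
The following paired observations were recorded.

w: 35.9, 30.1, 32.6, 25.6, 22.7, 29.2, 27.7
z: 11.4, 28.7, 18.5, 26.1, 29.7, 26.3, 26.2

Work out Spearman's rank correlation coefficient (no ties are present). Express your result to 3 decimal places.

-0.643

Rank w: 7, 5, 6, 2, 1, 4, 3
Rank z: 1, 6, 2, 3, 7, 5, 4
d = rank(w) − rank(z): 6, -1, 4, -1, -6, -1, -1; Σd² = 92
ρ = 1 − 6Σd² / [n(n²−1)] = 1 − 6×92 / (7×48) = 1 − 552/336 ≈ -0.643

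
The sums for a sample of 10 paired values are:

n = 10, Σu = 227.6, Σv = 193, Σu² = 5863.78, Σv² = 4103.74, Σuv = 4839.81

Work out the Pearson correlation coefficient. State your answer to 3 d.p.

0.879

r = (nΣuv − ΣuΣv) / √[(nΣu² − (Σu)²)(nΣv² − (Σv)²)]
Numerator: 10×4839.81 − 227.6×193 = 4471.3
Denominator: √[(58637.8 − 51801.76)(41037.4 − 37249)] = √[6836.04 × 3788.4] = 5088.9738
r = 4471.3 / 5088.9738 ≈ 0.879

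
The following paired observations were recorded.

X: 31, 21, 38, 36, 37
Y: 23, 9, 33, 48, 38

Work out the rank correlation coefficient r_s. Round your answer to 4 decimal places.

Rank X: 2, 1, 5, 3, 4
Rank Y: 2, 1, 3, 5, 4
d = rank(X) − rank(Y): 0, 0, 2, -2, 0; Σd² = 8
ρ = 1 − 6Σd² / [n(n²−1)] = 1 − 6×8 / (5×24) = 1 − 48/120 ≈ 0.6000

0.6000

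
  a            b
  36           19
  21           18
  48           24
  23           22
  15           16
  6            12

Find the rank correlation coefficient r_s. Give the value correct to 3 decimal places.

0.943

Rank a: 5, 3, 6, 4, 2, 1
Rank b: 4, 3, 6, 5, 2, 1
d = rank(a) − rank(b): 1, 0, 0, -1, 0, 0; Σd² = 2
ρ = 1 − 6Σd² / [n(n²−1)] = 1 − 6×2 / (6×35) = 1 − 12/210 ≈ 0.943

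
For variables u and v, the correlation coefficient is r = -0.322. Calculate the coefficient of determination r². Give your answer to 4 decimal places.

0.1037

r² = (-0.322)² = 0.1037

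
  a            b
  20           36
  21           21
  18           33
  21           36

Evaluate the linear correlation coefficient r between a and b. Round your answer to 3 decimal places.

n = 4, Σa = 80, Σb = 126, Σa² = 1606, Σb² = 4122, Σab = 2511
nΣab − ΣaΣb = 10044 − 10080 = -36
nΣa² − (Σa)² = 6424 − 6400 = 24; nΣb² − (Σb)² = 16488 − 15876 = 612
r = -36 / √(24 × 612) = -36 / 121.1941 ≈ -0.297

-0.297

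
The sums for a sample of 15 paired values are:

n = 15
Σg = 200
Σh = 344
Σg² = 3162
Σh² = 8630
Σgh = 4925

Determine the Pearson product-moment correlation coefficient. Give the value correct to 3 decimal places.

r = (nΣgh − ΣgΣh) / √[(nΣg² − (Σg)²)(nΣh² − (Σh)²)]
Numerator: 15×4925 − 200×344 = 5075
Denominator: √[(47430 − 40000)(129450 − 118336)] = √[7430 × 11114] = 9087.1899
r = 5075 / 9087.1899 ≈ 0.558

0.558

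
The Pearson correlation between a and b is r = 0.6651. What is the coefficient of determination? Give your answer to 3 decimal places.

r² = (0.6651)² = 0.442

0.442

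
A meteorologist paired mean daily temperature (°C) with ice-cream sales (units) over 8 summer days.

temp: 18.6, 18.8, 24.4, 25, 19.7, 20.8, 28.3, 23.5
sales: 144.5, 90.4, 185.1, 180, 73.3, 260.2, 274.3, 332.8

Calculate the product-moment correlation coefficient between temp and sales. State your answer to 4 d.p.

0.6124

n = 8, Σx = 179.1, Σy = 1540.6, Σx² = 4093.63, Σy² = 354787.68, Σxy = 35843.32
nΣxy − ΣxΣy = 286746.56 − 275921.46 = 10825.1
nΣx² − (Σx)² = 32749.04 − 32076.81 = 672.23; nΣy² − (Σy)² = 2838301.44 − 2373448.36 = 464853.08
r = 10825.1 / √(672.23 × 464853.08) = 10825.1 / 17677.3354 ≈ 0.6124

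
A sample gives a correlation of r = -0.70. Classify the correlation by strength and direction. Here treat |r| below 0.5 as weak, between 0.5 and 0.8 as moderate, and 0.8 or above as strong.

moderate negative

r = -0.70 < 0 so the relationship is negative.
|r| = 0.70, which falls in the moderate range.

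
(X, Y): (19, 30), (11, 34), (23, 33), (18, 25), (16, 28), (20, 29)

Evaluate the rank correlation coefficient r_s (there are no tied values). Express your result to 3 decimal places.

0.029

Rank X: 4, 1, 6, 3, 2, 5
Rank Y: 4, 6, 5, 1, 2, 3
d = rank(X) − rank(Y): 0, -5, 1, 2, 0, 2; Σd² = 34
ρ = 1 − 6Σd² / [n(n²−1)] = 1 − 6×34 / (6×35) = 1 − 204/210 ≈ 0.029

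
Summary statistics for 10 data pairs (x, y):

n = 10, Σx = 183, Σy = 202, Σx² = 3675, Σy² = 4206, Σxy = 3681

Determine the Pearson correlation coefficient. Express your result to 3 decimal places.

r = (nΣxy − ΣxΣy) / √[(nΣx² − (Σx)²)(nΣy² − (Σy)²)]
Numerator: 10×3681 − 183×202 = -156
Denominator: √[(36750 − 33489)(42060 − 40804)] = √[3261 × 1256] = 2023.8122
r = -156 / 2023.8122 ≈ -0.077

-0.077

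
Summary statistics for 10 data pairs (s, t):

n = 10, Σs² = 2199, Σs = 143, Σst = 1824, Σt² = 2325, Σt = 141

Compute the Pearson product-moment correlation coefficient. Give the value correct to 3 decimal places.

-0.844

r = (nΣst − ΣsΣt) / √[(nΣs² − (Σs)²)(nΣt² − (Σt)²)]
Numerator: 10×1824 − 143×141 = -1923
Denominator: √[(21990 − 20449)(23250 − 19881)] = √[1541 × 3369] = 2278.5146
r = -1923 / 2278.5146 ≈ -0.844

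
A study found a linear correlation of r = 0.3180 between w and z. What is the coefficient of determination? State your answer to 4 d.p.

0.1011

r² = (0.3180)² = 0.1011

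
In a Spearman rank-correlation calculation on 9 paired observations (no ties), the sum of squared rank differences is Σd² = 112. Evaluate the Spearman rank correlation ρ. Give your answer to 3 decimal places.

0.067

ρ = 1 − 6Σd² / [n(n²−1)] = 1 − 6×112 / (9×80)
  = 1 − 672/720 = 1 − 0.9333 ≈ 0.067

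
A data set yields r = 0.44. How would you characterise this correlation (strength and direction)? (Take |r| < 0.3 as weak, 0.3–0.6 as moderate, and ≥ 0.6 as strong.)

moderate positive

r = 0.44 > 0 so the relationship is positive.
|r| = 0.44, which falls in the moderate range.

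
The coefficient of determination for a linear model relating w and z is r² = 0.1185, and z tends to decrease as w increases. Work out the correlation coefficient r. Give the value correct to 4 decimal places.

|r| = √0.1185 = 0.3442
The association is negative, so r = −0.3442.

-0.3442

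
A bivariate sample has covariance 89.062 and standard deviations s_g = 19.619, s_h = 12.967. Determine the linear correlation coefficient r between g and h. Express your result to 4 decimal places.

0.3501

r = Cov(g,h) / (s_g · s_h) = 89.062 / (19.619 × 12.967)
  = 89.062 / 254.3996 ≈ 0.3501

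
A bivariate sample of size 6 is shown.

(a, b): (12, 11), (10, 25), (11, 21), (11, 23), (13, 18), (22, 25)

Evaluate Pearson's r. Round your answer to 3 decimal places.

0.256

n = 6, Σa = 79, Σb = 123, Σa² = 1139, Σb² = 2665, Σab = 1650
nΣab − ΣaΣb = 9900 − 9717 = 183
nΣa² − (Σa)² = 6834 − 6241 = 593; nΣb² − (Σb)² = 15990 − 15129 = 861
r = 183 / √(593 × 861) = 183 / 714.5439 ≈ 0.256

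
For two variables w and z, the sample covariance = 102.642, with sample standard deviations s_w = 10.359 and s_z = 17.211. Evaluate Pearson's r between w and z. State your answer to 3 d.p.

0.576

r = Cov(w,z) / (s_w · s_z) = 102.642 / (10.359 × 17.211)
  = 102.642 / 178.2887 ≈ 0.576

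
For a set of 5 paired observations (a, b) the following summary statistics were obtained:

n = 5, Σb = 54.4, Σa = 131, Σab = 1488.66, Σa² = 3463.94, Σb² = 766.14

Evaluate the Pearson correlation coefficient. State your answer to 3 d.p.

0.852

r = (nΣab − ΣaΣb) / √[(nΣa² − (Σa)²)(nΣb² − (Σb)²)]
Numerator: 5×1488.66 − 131×54.4 = 316.9
Denominator: √[(17319.7 − 17161)(3830.7 − 2959.36)] = √[158.7 × 871.34] = 371.8624
r = 316.9 / 371.8624 ≈ 0.852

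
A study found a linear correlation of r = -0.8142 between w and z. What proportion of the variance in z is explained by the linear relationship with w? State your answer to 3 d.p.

r² = (-0.8142)² = 0.663

0.663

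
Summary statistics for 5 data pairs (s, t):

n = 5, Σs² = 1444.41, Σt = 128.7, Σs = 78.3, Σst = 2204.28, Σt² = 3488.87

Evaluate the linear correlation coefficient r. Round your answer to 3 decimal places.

0.963

r = (nΣst − ΣsΣt) / √[(nΣs² − (Σs)²)(nΣt² − (Σt)²)]
Numerator: 5×2204.28 − 78.3×128.7 = 944.19
Denominator: √[(7222.05 − 6130.89)(17444.35 − 16563.69)] = √[1091.16 × 880.66] = 980.2760
r = 944.19 / 980.2760 ≈ 0.963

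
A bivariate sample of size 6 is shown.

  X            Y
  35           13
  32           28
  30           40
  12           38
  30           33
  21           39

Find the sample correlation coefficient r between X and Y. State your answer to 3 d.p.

n = 6, ΣX = 160, ΣY = 191, ΣX² = 4634, ΣY² = 6607, ΣXY = 4816
nΣXY − ΣXΣY = 28896 − 30560 = -1664
nΣX² − (ΣX)² = 27804 − 25600 = 2204; nΣY² − (ΣY)² = 39642 − 36481 = 3161
r = -1664 / √(2204 × 3161) = -1664 / 2639.4780 ≈ -0.630

-0.630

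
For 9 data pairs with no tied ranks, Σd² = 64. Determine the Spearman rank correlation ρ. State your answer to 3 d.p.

ρ = 1 − 6Σd² / [n(n²−1)] = 1 − 6×64 / (9×80)
  = 1 − 384/720 = 1 − 0.5333 ≈ 0.467

0.467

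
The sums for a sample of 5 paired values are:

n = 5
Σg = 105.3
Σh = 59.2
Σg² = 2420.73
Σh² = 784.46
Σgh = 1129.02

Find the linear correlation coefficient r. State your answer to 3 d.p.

r = (nΣgh − ΣgΣh) / √[(nΣg² − (Σg)²)(nΣh² − (Σh)²)]
Numerator: 5×1129.02 − 105.3×59.2 = -588.66
Denominator: √[(12103.65 − 11088.09)(3922.3 − 3504.64)] = √[1015.56 × 417.66] = 651.2747
r = -588.66 / 651.2747 ≈ -0.904

-0.904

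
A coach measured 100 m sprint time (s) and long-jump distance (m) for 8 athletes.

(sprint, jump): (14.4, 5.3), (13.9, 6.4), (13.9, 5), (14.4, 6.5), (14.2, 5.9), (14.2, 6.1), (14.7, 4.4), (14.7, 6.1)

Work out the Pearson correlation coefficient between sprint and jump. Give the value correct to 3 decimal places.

-0.236

n = 8, Σx = 114.4, Σy = 45.7, Σx² = 1636.6, Σy² = 264.89, Σxy = 653.13
nΣxy − ΣxΣy = 5225.04 − 5228.08 = -3.04
nΣx² − (Σx)² = 13092.8 − 13087.36 = 5.44; nΣy² − (Σy)² = 2119.12 − 2088.49 = 30.63
r = -3.04 / √(5.44 × 30.63) = -3.04 / 12.9084 ≈ -0.236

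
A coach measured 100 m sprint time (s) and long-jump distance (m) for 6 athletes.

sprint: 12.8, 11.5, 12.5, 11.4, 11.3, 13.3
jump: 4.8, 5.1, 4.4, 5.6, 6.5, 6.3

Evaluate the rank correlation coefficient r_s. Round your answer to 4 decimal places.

Rank sprint: 5, 3, 4, 2, 1, 6
Rank jump: 2, 3, 1, 4, 6, 5
d = rank(sprint) − rank(jump): 3, 0, 3, -2, -5, 1; Σd² = 48
ρ = 1 − 6Σd² / [n(n²−1)] = 1 − 6×48 / (6×35) = 1 − 288/210 ≈ -0.3714

-0.3714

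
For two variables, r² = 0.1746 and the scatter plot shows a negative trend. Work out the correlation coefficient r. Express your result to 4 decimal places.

|r| = √0.1746 = 0.4179
The association is negative, so r = −0.4179.

-0.4179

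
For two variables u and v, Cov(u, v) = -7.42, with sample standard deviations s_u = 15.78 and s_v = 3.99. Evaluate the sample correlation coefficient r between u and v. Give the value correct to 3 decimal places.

r = Cov(u,v) / (s_u · s_v) = -7.42 / (15.78 × 3.99)
  = -7.42 / 62.9622 ≈ -0.118

-0.118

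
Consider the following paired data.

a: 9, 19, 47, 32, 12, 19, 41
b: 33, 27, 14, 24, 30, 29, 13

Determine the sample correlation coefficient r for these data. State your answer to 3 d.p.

-0.966

n = 7, Σa = 179, Σb = 170, Σa² = 5861, Σb² = 4500, Σab = 3680
nΣab − ΣaΣb = 25760 − 30430 = -4670
nΣa² − (Σa)² = 41027 − 32041 = 8986; nΣb² − (Σb)² = 31500 − 28900 = 2600
r = -4670 / √(8986 × 2600) = -4670 / 4833.5908 ≈ -0.966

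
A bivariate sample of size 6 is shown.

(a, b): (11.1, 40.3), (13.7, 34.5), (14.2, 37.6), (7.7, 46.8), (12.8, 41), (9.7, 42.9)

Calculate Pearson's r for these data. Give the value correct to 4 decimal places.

n = 6, Σa = 69.2, Σb = 243.1, Σa² = 829.76, Σb² = 9939.75, Σab = 2755.19
nΣab − ΣaΣb = 16531.14 − 16822.52 = -291.38
nΣa² − (Σa)² = 4978.56 − 4788.64 = 189.92; nΣb² − (Σb)² = 59638.5 − 59097.61 = 540.89
r = -291.38 / √(189.92 × 540.89) = -291.38 / 320.5087 ≈ -0.9091

-0.9091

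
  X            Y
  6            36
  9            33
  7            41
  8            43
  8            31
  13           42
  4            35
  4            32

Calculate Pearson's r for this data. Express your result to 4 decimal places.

n = 8, ΣX = 59, ΣY = 293, ΣX² = 495, ΣY² = 10889, ΣXY = 2206
nΣXY − ΣXΣY = 17648 − 17287 = 361
nΣX² − (ΣX)² = 3960 − 3481 = 479; nΣY² − (ΣY)² = 87112 − 85849 = 1263
r = 361 / √(479 × 1263) = 361 / 777.8027 ≈ 0.4641

0.4641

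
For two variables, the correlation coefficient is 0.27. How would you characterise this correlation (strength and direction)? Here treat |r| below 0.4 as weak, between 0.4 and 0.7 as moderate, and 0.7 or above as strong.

r = 0.27 > 0 so the relationship is positive.
|r| = 0.27, which falls in the weak range.

weak positive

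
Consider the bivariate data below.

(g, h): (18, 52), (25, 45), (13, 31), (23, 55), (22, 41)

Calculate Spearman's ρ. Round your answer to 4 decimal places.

0.5000

Rank g: 2, 5, 1, 4, 3
Rank h: 4, 3, 1, 5, 2
d = rank(g) − rank(h): -2, 2, 0, -1, 1; Σd² = 10
ρ = 1 − 6Σd² / [n(n²−1)] = 1 − 6×10 / (5×24) = 1 − 60/120 ≈ 0.5000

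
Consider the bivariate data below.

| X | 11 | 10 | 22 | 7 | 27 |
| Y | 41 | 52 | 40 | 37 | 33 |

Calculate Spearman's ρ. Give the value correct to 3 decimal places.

-0.400

Rank X: 3, 2, 4, 1, 5
Rank Y: 4, 5, 3, 2, 1
d = rank(X) − rank(Y): -1, -3, 1, -1, 4; Σd² = 28
ρ = 1 − 6Σd² / [n(n²−1)] = 1 − 6×28 / (5×24) = 1 − 168/120 ≈ -0.400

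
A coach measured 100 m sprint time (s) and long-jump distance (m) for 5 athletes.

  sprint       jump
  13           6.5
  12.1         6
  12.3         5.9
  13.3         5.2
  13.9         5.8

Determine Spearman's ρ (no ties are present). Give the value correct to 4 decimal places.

Rank sprint: 3, 1, 2, 4, 5
Rank jump: 5, 4, 3, 1, 2
d = rank(sprint) − rank(jump): -2, -3, -1, 3, 3; Σd² = 32
ρ = 1 − 6Σd² / [n(n²−1)] = 1 − 6×32 / (5×24) = 1 − 192/120 ≈ -0.6000

-0.6000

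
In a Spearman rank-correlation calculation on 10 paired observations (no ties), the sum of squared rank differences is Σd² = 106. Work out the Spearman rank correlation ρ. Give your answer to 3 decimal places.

ρ = 1 − 6Σd² / [n(n²−1)] = 1 − 6×106 / (10×99)
  = 1 − 636/990 = 1 − 0.6424 ≈ 0.358

0.358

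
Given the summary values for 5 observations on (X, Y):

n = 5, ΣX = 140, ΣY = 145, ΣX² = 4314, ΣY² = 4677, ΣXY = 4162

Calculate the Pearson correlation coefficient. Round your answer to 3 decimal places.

r = (nΣXY − ΣXΣY) / √[(nΣX² − (ΣX)²)(nΣY² − (ΣY)²)]
Numerator: 5×4162 − 140×145 = 510
Denominator: √[(21570 − 19600)(23385 − 21025)] = √[1970 × 2360] = 2156.2004
r = 510 / 2156.2004 ≈ 0.237

0.237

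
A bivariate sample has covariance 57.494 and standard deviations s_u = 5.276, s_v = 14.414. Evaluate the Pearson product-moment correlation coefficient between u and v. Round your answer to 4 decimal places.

0.7560

r = Cov(u,v) / (s_u · s_v) = 57.494 / (5.276 × 14.414)
  = 57.494 / 76.0483 ≈ 0.7560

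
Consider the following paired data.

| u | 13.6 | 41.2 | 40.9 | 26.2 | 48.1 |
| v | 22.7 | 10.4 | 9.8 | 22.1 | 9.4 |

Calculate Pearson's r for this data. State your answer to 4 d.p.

n = 5, Σu = 170, Σv = 74.4, Σu² = 6555.26, Σv² = 1296.26, Σuv = 2169.18
nΣuv − ΣuΣv = 10845.9 − 12648 = -1802.1
nΣu² − (Σu)² = 32776.3 − 28900 = 3876.3; nΣv² − (Σv)² = 6481.3 − 5535.36 = 945.94
r = -1802.1 / √(3876.3 × 945.94) = -1802.1 / 1914.8752 ≈ -0.9411

-0.9411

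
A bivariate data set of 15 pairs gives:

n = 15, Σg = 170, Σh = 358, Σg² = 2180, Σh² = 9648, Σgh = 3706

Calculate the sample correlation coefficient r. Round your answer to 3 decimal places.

r = (nΣgh − ΣgΣh) / √[(nΣg² − (Σg)²)(nΣh² − (Σh)²)]
Numerator: 15×3706 − 170×358 = -5270
Denominator: √[(32700 − 28900)(144720 − 128164)] = √[3800 × 16556] = 7931.7589
r = -5270 / 7931.7589 ≈ -0.664

-0.664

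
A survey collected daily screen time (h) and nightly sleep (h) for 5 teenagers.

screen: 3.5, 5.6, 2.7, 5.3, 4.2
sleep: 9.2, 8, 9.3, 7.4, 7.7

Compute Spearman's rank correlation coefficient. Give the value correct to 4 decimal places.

Rank screen: 2, 5, 1, 4, 3
Rank sleep: 4, 3, 5, 1, 2
d = rank(screen) − rank(sleep): -2, 2, -4, 3, 1; Σd² = 34
ρ = 1 − 6Σd² / [n(n²−1)] = 1 − 6×34 / (5×24) = 1 − 204/120 ≈ -0.7000

-0.7000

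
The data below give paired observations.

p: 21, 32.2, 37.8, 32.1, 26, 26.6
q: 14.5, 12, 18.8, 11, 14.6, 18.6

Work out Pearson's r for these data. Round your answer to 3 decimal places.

n = 6, Σp = 175.7, Σq = 89.5, Σp² = 5320.65, Σq² = 1387.81, Σpq = 2629
nΣpq − ΣpΣq = 15774 − 15725.15 = 48.85
nΣp² − (Σp)² = 31923.9 − 30870.49 = 1053.41; nΣq² − (Σq)² = 8326.86 − 8010.25 = 316.61
r = 48.85 / √(1053.41 × 316.61) = 48.85 / 577.5120 ≈ 0.085

0.085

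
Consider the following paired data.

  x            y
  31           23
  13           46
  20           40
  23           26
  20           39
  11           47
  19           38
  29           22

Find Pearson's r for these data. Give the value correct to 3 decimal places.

-0.950

n = 8, Σx = 166, Σy = 281, Σx² = 3782, Σy² = 10579, Σxy = 5366
nΣxy − ΣxΣy = 42928 − 46646 = -3718
nΣx² − (Σx)² = 30256 − 27556 = 2700; nΣy² − (Σy)² = 84632 − 78961 = 5671
r = -3718 / √(2700 × 5671) = -3718 / 3913.0167 ≈ -0.950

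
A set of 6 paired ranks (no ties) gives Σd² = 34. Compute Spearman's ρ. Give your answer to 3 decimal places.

0.029

ρ = 1 − 6Σd² / [n(n²−1)] = 1 − 6×34 / (6×35)
  = 1 − 204/210 = 1 − 0.9714 ≈ 0.029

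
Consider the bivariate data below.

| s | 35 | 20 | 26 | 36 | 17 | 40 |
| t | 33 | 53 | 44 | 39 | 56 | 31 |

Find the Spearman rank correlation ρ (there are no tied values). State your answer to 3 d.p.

-0.943

Rank s: 4, 2, 3, 5, 1, 6
Rank t: 2, 5, 4, 3, 6, 1
d = rank(s) − rank(t): 2, -3, -1, 2, -5, 5; Σd² = 68
ρ = 1 − 6Σd² / [n(n²−1)] = 1 − 6×68 / (6×35) = 1 − 408/210 ≈ -0.943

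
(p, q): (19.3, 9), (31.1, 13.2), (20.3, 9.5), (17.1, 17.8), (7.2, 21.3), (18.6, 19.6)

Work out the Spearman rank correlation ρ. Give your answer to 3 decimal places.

-0.714

Rank p: 4, 6, 5, 2, 1, 3
Rank q: 1, 3, 2, 4, 6, 5
d = rank(p) − rank(q): 3, 3, 3, -2, -5, -2; Σd² = 60
ρ = 1 − 6Σd² / [n(n²−1)] = 1 − 6×60 / (6×35) = 1 − 360/210 ≈ -0.714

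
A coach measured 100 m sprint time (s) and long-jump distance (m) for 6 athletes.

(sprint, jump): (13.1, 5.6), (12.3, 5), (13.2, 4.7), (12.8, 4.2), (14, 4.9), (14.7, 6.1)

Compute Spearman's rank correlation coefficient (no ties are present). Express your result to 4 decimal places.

Rank sprint: 3, 1, 4, 2, 5, 6
Rank jump: 5, 4, 2, 1, 3, 6
d = rank(sprint) − rank(jump): -2, -3, 2, 1, 2, 0; Σd² = 22
ρ = 1 − 6Σd² / [n(n²−1)] = 1 − 6×22 / (6×35) = 1 − 132/210 ≈ 0.3714

0.3714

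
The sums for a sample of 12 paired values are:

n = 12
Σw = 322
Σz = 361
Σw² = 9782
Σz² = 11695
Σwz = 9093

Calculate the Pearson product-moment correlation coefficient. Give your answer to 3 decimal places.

r = (nΣwz − ΣwΣz) / √[(nΣw² − (Σw)²)(nΣz² − (Σz)²)]
Numerator: 12×9093 − 322×361 = -7126
Denominator: √[(117384 − 103684)(140340 − 130321)] = √[13700 × 10019] = 11715.8141
r = -7126 / 11715.8141 ≈ -0.608

-0.608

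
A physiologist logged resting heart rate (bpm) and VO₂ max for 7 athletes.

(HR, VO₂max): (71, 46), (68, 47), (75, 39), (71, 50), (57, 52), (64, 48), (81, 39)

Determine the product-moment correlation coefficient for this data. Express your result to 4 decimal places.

-0.8540

n = 7, Σx = 487, Σy = 321, Σx² = 34237, Σy² = 14875, Σxy = 22132
nΣxy − ΣxΣy = 154924 − 156327 = -1403
nΣx² − (Σx)² = 239659 − 237169 = 2490; nΣy² − (Σy)² = 104125 − 103041 = 1084
r = -1403 / √(2490 × 1084) = -1403 / 1642.9120 ≈ -0.8540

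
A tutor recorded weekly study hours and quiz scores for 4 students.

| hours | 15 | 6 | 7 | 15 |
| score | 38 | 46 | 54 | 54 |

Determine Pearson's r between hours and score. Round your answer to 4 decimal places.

n = 4, Σx = 43, Σy = 192, Σx² = 535, Σy² = 9392, Σxy = 2034
nΣxy − ΣxΣy = 8136 − 8256 = -120
nΣx² − (Σx)² = 2140 − 1849 = 291; nΣy² − (Σy)² = 37568 − 36864 = 704
r = -120 / √(291 × 704) = -120 / 452.6190 ≈ -0.2651

-0.2651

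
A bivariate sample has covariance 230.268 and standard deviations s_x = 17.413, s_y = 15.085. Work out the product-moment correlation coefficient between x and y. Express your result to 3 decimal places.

0.877

r = Cov(x,y) / (s_x · s_y) = 230.268 / (17.413 × 15.085)
  = 230.268 / 262.6751 ≈ 0.877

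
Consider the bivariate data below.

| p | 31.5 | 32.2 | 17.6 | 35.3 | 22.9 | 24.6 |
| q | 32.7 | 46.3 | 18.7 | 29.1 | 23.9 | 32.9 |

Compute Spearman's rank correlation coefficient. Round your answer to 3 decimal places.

0.600

Rank p: 4, 5, 1, 6, 2, 3
Rank q: 4, 6, 1, 3, 2, 5
d = rank(p) − rank(q): 0, -1, 0, 3, 0, -2; Σd² = 14
ρ = 1 − 6Σd² / [n(n²−1)] = 1 − 6×14 / (6×35) = 1 − 84/210 ≈ 0.600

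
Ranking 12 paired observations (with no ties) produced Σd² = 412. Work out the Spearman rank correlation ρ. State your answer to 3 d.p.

ρ = 1 − 6Σd² / [n(n²−1)] = 1 − 6×412 / (12×143)
  = 1 − 2472/1716 = 1 − 1.4406 ≈ -0.441

-0.441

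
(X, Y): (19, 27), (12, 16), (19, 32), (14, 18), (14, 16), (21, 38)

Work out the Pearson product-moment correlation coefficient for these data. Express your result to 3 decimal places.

0.961

n = 6, ΣX = 99, ΣY = 147, ΣX² = 1699, ΣY² = 4033, ΣXY = 2587
nΣXY − ΣXΣY = 15522 − 14553 = 969
nΣX² − (ΣX)² = 10194 − 9801 = 393; nΣY² − (ΣY)² = 24198 − 21609 = 2589
r = 969 / √(393 × 2589) = 969 / 1008.7006 ≈ 0.961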